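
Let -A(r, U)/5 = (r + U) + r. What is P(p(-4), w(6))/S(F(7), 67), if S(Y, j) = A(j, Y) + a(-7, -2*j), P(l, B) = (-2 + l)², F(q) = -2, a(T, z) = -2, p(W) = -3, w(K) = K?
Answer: -25/662 ≈ -0.037764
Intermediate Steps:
A(r, U) = -10*r - 5*U (A(r, U) = -5*((r + U) + r) = -5*((U + r) + r) = -5*(U + 2*r) = -10*r - 5*U)
S(Y, j) = -2 - 10*j - 5*Y (S(Y, j) = (-10*j - 5*Y) - 2 = -2 - 10*j - 5*Y)
P(p(-4), w(6))/S(F(7), 67) = (-2 - 3)²/(-2 - 10*67 - 5*(-2)) = (-5)²/(-2 - 670 + 10) = 25/(-662) = 25*(-1/662) = -25/662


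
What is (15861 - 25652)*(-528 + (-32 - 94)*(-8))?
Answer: -4699680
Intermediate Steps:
(15861 - 25652)*(-528 + (-32 - 94)*(-8)) = -9791*(-528 - 126*(-8)) = -9791*(-528 + 1008) = -9791*480 = -4699680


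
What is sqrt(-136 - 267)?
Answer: I*sqrt(403) ≈ 20.075*I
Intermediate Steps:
sqrt(-136 - 267) = sqrt(-403) = I*sqrt(403)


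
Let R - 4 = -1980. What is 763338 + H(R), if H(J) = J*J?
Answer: 4667914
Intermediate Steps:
R = -1976 (R = 4 - 1980 = -1976)
H(J) = J²
763338 + H(R) = 763338 + (-1976)² = 763338 + 3904576 = 4667914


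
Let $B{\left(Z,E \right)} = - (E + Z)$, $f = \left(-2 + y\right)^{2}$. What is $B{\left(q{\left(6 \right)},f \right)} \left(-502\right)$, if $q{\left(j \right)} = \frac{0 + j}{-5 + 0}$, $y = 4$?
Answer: $\frac{7028}{5} \approx 1405.6$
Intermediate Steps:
$q{\left(j \right)} = - \frac{j}{5}$ ($q{\left(j \right)} = \frac{j}{-5} = j \left(- \frac{1}{5}\right) = - \frac{j}{5}$)
$f = 4$ ($f = \left(-2 + 4\right)^{2} = 2^{2} = 4$)
$B{\left(Z,E \right)} = - E - Z$
$B{\left(q{\left(6 \right)},f \right)} \left(-502\right) = \left(\left(-1\right) 4 - \left(- \frac{1}{5}\right) 6\right) \left(-502\right) = \left(-4 - - \frac{6}{5}\right) \left(-502\right) = \left(-4 + \frac{6}{5}\right) \left(-502\right) = \left(- \frac{14}{5}\right) \left(-502\right) = \frac{7028}{5}$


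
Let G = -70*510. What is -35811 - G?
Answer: -111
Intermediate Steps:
G = -35700
-35811 - G = -35811 - 1*(-35700) = -35811 + 35700 = -111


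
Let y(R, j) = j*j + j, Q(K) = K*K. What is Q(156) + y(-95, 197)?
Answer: 63342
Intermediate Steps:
Q(K) = K**2
y(R, j) = j + j**2 (y(R, j) = j**2 + j = j + j**2)
Q(156) + y(-95, 197) = 156**2 + 197*(1 + 197) = 24336 + 197*198 = 24336 + 39006 = 63342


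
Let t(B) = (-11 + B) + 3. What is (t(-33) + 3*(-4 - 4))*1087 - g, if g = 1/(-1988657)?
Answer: -140508560334/1988657 ≈ -70655.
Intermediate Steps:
t(B) = -8 + B
g = -1/1988657 ≈ -5.0285e-7
(t(-33) + 3*(-4 - 4))*1087 - g = ((-8 - 33) + 3*(-4 - 4))*1087 - 1*(-1/1988657) = (-41 + 3*(-8))*1087 + 1/1988657 = (-41 - 24)*1087 + 1/1988657 = -65*1087 + 1/1988657 = -70655 + 1/1988657 = -140508560334/1988657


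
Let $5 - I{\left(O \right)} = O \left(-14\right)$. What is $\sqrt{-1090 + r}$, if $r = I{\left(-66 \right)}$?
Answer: $7 i \sqrt{41} \approx 44.822 i$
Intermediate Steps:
$I{\left(O \right)} = 5 + 14 O$ ($I{\left(O \right)} = 5 - O \left(-14\right) = 5 - - 14 O = 5 + 14 O$)
$r = -919$ ($r = 5 + 14 \left(-66\right) = 5 - 924 = -919$)
$\sqrt{-1090 + r} = \sqrt{-1090 - 919} = \sqrt{-2009} = 7 i \sqrt{41}$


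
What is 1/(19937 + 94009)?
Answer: 1/113946 ≈ 8.7761e-6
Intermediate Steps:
1/(19937 + 94009) = 1/113946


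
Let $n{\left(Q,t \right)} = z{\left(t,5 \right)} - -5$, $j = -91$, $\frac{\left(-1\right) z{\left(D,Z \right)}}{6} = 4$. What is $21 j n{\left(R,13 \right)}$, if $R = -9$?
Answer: $36309$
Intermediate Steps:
$z{\left(D,Z \right)} = -24$ ($z{\left(D,Z \right)} = \left(-6\right) 4 = -24$)
$n{\left(Q,t \right)} = -19$ ($n{\left(Q,t \right)} = -24 - -5 = -24 + 5 = -19$)
$21 j n{\left(R,13 \right)} = 21 \left(-91\right) \left(-19\right) = \left(-1911\right) \left(-19\right) = 36309$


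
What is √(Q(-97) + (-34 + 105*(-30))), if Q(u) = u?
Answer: I*√3281 ≈ 57.28*I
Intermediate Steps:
√(Q(-97) + (-34 + 105*(-30))) = √(-97 + (-34 + 105*(-30))) = √(-97 + (-34 - 3150)) = √(-97 - 3184) = √(-3281) = I*√3281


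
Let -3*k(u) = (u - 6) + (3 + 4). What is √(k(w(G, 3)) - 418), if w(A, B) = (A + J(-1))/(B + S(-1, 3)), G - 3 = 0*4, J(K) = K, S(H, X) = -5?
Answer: I*√418 ≈ 20.445*I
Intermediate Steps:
G = 3 (G = 3 + 0*4 = 3 + 0 = 3)
w(A, B) = (-1 + A)/(-5 + B) (w(A, B) = (A - 1)/(B - 5) = (-1 + A)/(-5 + B))
k(u) = -⅓ - u/3 (k(u) = -((u - 6) + (3 + 4))/3 = -((-6 + u) + 7)/3 = -(1 + u)/3 = -⅓ - u/3)
√(k(w(G, 3)) - 418) = √((-⅓ - (-1 + 3)/(3*(-5 + 3))) - 418) = √((-⅓ - 2/(3*(-2))) - 418) = √((-⅓ - (-1)*2/6) - 418) = √((-⅓ - ⅓*(-1)) - 418) = √((-⅓ + ⅓) - 418) = √(0 - 418) = √(-418) = I*√418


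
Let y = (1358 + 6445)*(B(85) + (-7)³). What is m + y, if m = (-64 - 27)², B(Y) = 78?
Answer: -2059514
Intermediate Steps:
y = -2067795 (y = (1358 + 6445)*(78 + (-7)³) = 7803*(78 - 343) = 7803*(-265) = -2067795)
m = 8281 (m = (-91)² = 8281)
m + y = 8281 - 2067795 = -2059514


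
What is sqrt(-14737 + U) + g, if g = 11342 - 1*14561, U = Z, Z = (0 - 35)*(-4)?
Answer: -3219 + I*sqrt(14597) ≈ -3219.0 + 120.82*I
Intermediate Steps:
Z = 140 (Z = -35*(-4) = 140)
U = 140
g = -3219 (g = 11342 - 14561 = -3219)
sqrt(-14737 + U) + g = sqrt(-14737 + 140) - 3219 = sqrt(-14597) - 3219 = I*sqrt(14597) - 3219 = -3219 + I*sqrt(14597)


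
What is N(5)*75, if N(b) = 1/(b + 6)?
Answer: 75/11 ≈ 6.8182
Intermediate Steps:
N(b) = 1/(6 + b)
N(5)*75 = 75/(6 + 5) = 75/11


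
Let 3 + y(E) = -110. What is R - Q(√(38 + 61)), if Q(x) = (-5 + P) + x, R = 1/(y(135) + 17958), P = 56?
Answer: -910094/17845 - 3*√11 ≈ -60.950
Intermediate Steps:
y(E) = -113 (y(E) = -3 - 110 = -113)
R = 1/17845 (R = 1/(-113 + 17958) = 1/17845 ≈ 5.6038e-5)
Q(x) = 51 + x (Q(x) = (-5 + 56) + x = 51 + x)
R - Q(√(38 + 61)) = 1/17845 - (51 + √(38 + 61)) = 1/17845 - (51 + √99) = 1/17845 - (51 + 3*√11) = 1/17845 + (-51 - 3*√11) = -910094/17845 - 3*√11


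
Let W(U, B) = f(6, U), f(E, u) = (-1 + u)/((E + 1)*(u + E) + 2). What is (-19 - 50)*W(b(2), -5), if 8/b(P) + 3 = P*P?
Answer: -483/100 ≈ -4.8300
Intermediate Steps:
f(E, u) = (-1 + u)/(2 + (1 + E)*(E + u)) (f(E, u) = (-1 + u)/((1 + E)*(E + u) + 2) = (-1 + u)/(2 + (1 + E)*(E + u)))
b(P) = 8/(-3 + P²) (b(P) = 8/(-3 + P*P) = 8/(-3 + P²))
W(U, B) = (-1 + U)/(44 + 7*U) (W(U, B) = (-1 + U)/(2 + 6 + U + 6² + 6*U) = (-1 + U)/(2 + 6 + U + 36 + 6*U) = (-1 + U)/(44 + 7*U))
(-19 - 50)*W(b(2), -5) = (-19 - 50)*((-1 + 8/(-3 + 2²))/(44 + 7*(8/(-3 + 2²)))) = -69*(-1 + 8/(-3 + 4))/(44 + 7*(8/(-3 + 4))) = -69*(-1 + 8/1)/(44 + 7*(8/1)) = -69*(-1 + 8*1)/(44 + 7*(8*1)) = -69*(-1 + 8)/(44 + 7*8) = -69*7/(44 + 56) = -69*7/100 = -483/100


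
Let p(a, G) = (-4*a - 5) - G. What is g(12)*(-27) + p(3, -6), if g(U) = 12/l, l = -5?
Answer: 269/5 ≈ 53.800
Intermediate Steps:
g(U) = -12/5 (g(U) = 12/(-5) = 12*(-1/5) = -12/5)
p(a, G) = -5 - G - 4*a (p(a, G) = (-5 - 4*a) - G = -5 - G - 4*a)
g(12)*(-27) + p(3, -6) = -12/5*(-27) + (-5 - 1*(-6) - 4*3) = 324/5 + (-5 + 6 - 12) = 324/5 - 11 = 269/5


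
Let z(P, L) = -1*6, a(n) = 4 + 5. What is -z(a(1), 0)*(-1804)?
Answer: -10824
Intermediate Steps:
a(n) = 9
z(P, L) = -6
-z(a(1), 0)*(-1804) = -(-6)*(-1804) = -1*10824 = -10824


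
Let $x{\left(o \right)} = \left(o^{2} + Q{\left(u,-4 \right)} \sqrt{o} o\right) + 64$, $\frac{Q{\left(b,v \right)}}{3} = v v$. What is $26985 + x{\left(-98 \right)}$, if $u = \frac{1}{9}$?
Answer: $36653 - 32928 i \sqrt{2} \approx 36653.0 - 46567.0 i$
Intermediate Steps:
$u = \frac{1}{9} \approx 0.11111$
$Q{\left(b,v \right)} = 3 v^{2}$ ($Q{\left(b,v \right)} = 3 v v = 3 v^{2}$)
$x{\left(o \right)} = 64 + o^{2} + 48 o^{\frac{3}{2}}$ ($x{\left(o \right)} = \left(o^{2} + 3 \left(-4\right)^{2} \sqrt{o} o\right) + 64 = \left(o^{2} + 3 \cdot 16 \sqrt{o} o\right) + 64 = \left(o^{2} + 48 \sqrt{o} o\right) + 64 = \left(o^{2} + 48 o^{\frac{3}{2}}\right) + 64 = 64 + o^{2} + 48 o^{\frac{3}{2}}$)
$26985 + x{\left(-98 \right)} = 26985 + \left(64 + \left(-98\right)^{2} + 48 \left(-98\right)^{\frac{3}{2}}\right) = 26985 + \left(64 + 9604 + 48 \left(- 686 i \sqrt{2}\right)\right) = 26985 + \left(64 + 9604 - 32928 i \sqrt{2}\right) = 26985 + \left(9668 - 32928 i \sqrt{2}\right) = 36653 - 32928 i \sqrt{2}$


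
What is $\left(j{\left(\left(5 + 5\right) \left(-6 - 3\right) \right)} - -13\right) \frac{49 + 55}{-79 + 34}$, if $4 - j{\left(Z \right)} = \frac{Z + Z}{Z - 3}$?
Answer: $- \frac{48568}{1395} \approx -34.816$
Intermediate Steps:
$j{\left(Z \right)} = 4 - \frac{2 Z}{-3 + Z}$ ($j{\left(Z \right)} = 4 - \frac{Z + Z}{Z - 3} = 4 - \frac{2 Z}{-3 + Z}$)
$\left(j{\left(\left(5 + 5\right) \left(-6 - 3\right) \right)} - -13\right) \frac{49 + 55}{-79 + 34} = \left(\frac{2 \left(-6 + \left(5 + 5\right) \left(-6 - 3\right)\right)}{-3 + \left(5 + 5\right) \left(-6 - 3\right)} - -13\right) \frac{49 + 55}{-79 + 34} = \left(\frac{2 \left(-6 + 10 \left(-9\right)\right)}{-3 + 10 \left(-9\right)} + \left(-40 + 53\right)\right) \frac{104}{-45} = \left(\frac{2 \left(-6 - 90\right)}{-3 - 90} + 13\right) 104 \left(- \frac{1}{45}\right) = \left(2 \frac{1}{-93} \left(-96\right) + 13\right) \left(- \frac{104}{45}\right) = \left(2 \left(- \frac{1}{93}\right) \left(-96\right) + 13\right) \left(- \frac{104}{45}\right) = \left(\frac{64}{31} + 13\right) \left(- \frac{104}{45}\right) = \frac{467}{31} \left(- \frac{104}{45}\right) = - \frac{48568}{1395}$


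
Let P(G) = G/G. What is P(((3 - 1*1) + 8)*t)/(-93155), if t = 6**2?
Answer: -1/93155 ≈ -1.0735e-5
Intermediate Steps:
t = 36
P(G) = 1
P(((3 - 1*1) + 8)*t)/(-93155) = 1/(-93155) = 1*(-1/93155) = -1/93155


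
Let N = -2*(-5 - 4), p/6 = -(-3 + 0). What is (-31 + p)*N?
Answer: -234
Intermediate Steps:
p = 18 (p = 6*(-(-3 + 0)) = 6*(-1*(-3)) = 6*3 = 18)
N = 18 (N = -2*(-9) = 18)
(-31 + p)*N = (-31 + 18)*18 = -13*18 = -234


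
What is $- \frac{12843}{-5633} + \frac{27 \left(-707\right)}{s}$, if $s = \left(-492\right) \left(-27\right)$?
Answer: $\frac{2336225}{2771436} \approx 0.84297$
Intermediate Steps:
$s = 13284$
$- \frac{12843}{-5633} + \frac{27 \left(-707\right)}{s} = - \frac{12843}{-5633} + \frac{27 \left(-707\right)}{13284} = \left(-12843\right) \left(- \frac{1}{5633}\right) - \frac{707}{492} = \frac{12843}{5633} - \frac{707}{492} = \frac{2336225}{2771436}$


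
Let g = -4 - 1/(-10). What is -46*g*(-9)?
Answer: -8073/5 ≈ -1614.6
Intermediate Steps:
g = -39/10 (g = -4 - 1*(-⅒) = -4 + ⅒ = -39/10 ≈ -3.9000)
-46*g*(-9) = -46*(-39/10)*(-9) = (897/5)*(-9) = -8073/5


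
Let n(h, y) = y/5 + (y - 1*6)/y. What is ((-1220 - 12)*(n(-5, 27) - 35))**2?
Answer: 2553297193216/2025 ≈ 1.2609e+9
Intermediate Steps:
n(h, y) = y/5 + (-6 + y)/y (n(h, y) = y*(1/5) + (y - 6)/y = y/5 + (-6 + y)/y)
((-1220 - 12)*(n(-5, 27) - 35))**2 = ((-1220 - 12)*((1 - 6/27 + (1/5)*27) - 35))**2 = (-1232*((1 - 6*1/27 + 27/5) - 35))**2 = (-1232*((1 - 2/9 + 27/5) - 35))**2 = (-1232*(278/45 - 35))**2 = (-1232*(-1297/45))**2 = (1597904/45)**2 = 2553297193216/2025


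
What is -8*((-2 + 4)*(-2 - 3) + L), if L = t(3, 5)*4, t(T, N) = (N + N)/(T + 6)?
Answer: 400/9 ≈ 44.444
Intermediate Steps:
t(T, N) = 2*N/(6 + T) (t(T, N) = (2*N)/(6 + T) = 2*N/(6 + T))
L = 40/9 (L = (2*5/(6 + 3))*4 = (2*5/9)*4 = (2*5*(⅑))*4 = (10/9)*4 = 40/9 ≈ 4.4444)
-8*((-2 + 4)*(-2 - 3) + L) = -8*((-2 + 4)*(-2 - 3) + 40/9) = -8*(2*(-5) + 40/9) = -8*(-10 + 40/9) = -8*(-50/9) = 400/9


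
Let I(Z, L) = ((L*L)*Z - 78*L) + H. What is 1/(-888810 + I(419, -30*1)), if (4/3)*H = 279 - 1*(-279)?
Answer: -2/1017903 ≈ -1.9648e-6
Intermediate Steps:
H = 837/2 (H = 3*(279 - 1*(-279))/4 = 3*(279 + 279)/4 = (¾)*558 = 837/2 ≈ 418.50)
I(Z, L) = 837/2 - 78*L + Z*L² (I(Z, L) = ((L*L)*Z - 78*L) + 837/2 = (L²*Z - 78*L) + 837/2 = (Z*L² - 78*L) + 837/2 = (-78*L + Z*L²) + 837/2 = 837/2 - 78*L + Z*L²)
1/(-888810 + I(419, -30*1)) = 1/(-888810 + (837/2 - (-2340) + 419*(-30*1)²)) = 1/(-888810 + (837/2 - 78*(-30) + 419*(-30)²)) = 1/(-888810 + (837/2 + 2340 + 419*900)) = 1/(-888810 + (837/2 + 2340 + 377100)) = 1/(-888810 + 759717/2) = 1/(-1017903/2) = -2/1017903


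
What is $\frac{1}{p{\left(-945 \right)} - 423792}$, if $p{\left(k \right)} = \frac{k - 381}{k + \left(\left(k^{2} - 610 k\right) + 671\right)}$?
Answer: $- \frac{1469201}{622635631518} \approx -2.3596 \cdot 10^{-6}$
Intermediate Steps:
$p{\left(k \right)} = \frac{-381 + k}{671 + k^{2} - 609 k}$ ($p{\left(k \right)} = \frac{-381 + k}{k + \left(671 + k^{2} - 610 k\right)} = \frac{-381 + k}{671 + k^{2} - 609 k}$)
$\frac{1}{p{\left(-945 \right)} - 423792} = \frac{1}{\frac{-381 - 945}{671 + \left(-945\right)^{2} - -575505} - 423792} = \frac{1}{\frac{1}{671 + 893025 + 575505} \left(-1326\right) - 423792} = \frac{1}{\frac{1}{1469201} \left(-1326\right) - 423792} = \frac{1}{- \frac{1326}{1469201} - 423792} = \frac{1}{- \frac{622635631518}{1469201}} = - \frac{1469201}{622635631518}$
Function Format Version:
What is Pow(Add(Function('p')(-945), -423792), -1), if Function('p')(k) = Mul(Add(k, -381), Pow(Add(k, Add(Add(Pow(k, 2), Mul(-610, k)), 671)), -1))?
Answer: Rational(-1469201, 622635631518) ≈ -2.3596e-6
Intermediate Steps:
Function('p')(k) = Mul(Pow(Add(671, Pow(k, 2), Mul(-609, k)), -1), Add(-381, k)) (Function('p')(k) = Mul(Add(-381, k), Pow(Add(k, Add(671, Pow(k, 2), Mul(-610, k))), -1)) = Mul(Add(-381, k), Pow(Add(671, Pow(k, 2), Mul(-609, k)), -1)) = Mul(Pow(Add(671, Pow(k, 2), Mul(-609, k)), -1), Add(-381, k)))
Pow(Add(Function('p')(-945), -423792), -1) = Pow(Add(Mul(Pow(Add(671, Pow(-945, 2), Mul(-609, -945)), -1), Add(-381, -945)), -423792), -1) = Pow(Add(Mul(Pow(Add(671, 893025, 575505), -1), -1326), -423792), -1) = Pow(Add(Mul(Pow(1469201, -1), -1326), -423792), -1) = Pow(Add(Mul(Rational(1, 1469201), -1326), -423792), -1) = Pow(Add(Rational(-1326, 1469201), -423792), -1) = Pow(Rational(-622635631518, 1469201), -1) = Rational(-1469201, 622635631518)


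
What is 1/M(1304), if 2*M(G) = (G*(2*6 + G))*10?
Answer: 1/8580320 ≈ 1.1655e-7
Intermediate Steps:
M(G) = 5*G*(12 + G) (M(G) = ((G*(2*6 + G))*10)/2 = ((G*(12 + G))*10)/2 = (10*G*(12 + G))/2 = 5*G*(12 + G))
1/M(1304) = 1/(5*1304*(12 + 1304)) = 1/(5*1304*1316) = 1/8580320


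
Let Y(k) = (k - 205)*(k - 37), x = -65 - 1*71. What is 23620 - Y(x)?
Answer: -35373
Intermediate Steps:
x = -136 (x = -65 - 71 = -136)
Y(k) = (-205 + k)*(-37 + k)
23620 - Y(x) = 23620 - (7585 + (-136)² - 242*(-136)) = 23620 - (7585 + 18496 + 32912) = 23620 - 1*58993 = 23620 - 58993 = -35373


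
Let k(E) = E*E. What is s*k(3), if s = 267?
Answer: 2403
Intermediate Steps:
k(E) = E**2
s*k(3) = 267*3**2 = 267*9 = 2403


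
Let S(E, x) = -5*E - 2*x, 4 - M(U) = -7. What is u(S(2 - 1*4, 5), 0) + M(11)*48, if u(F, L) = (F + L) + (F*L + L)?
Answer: 528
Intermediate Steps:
M(U) = 11 (M(U) = 4 - 1*(-7) = 4 + 7 = 11)
u(F, L) = F + 2*L + F*L (u(F, L) = (F + L) + (L + F*L) = F + 2*L + F*L)
u(S(2 - 1*4, 5), 0) + M(11)*48 = ((-5*(2 - 1*4) - 2*5) + 2*0 + (-5*(2 - 1*4) - 2*5)*0) + 11*48 = ((-5*(2 - 4) - 10) + 0 + (-5*(2 - 4) - 10)*0) + 528 = ((-5*(-2) - 10) + 0 + (-5*(-2) - 10)*0) + 528 = ((10 - 10) + 0 + (10 - 10)*0) + 528 = (0 + 0 + 0*0) + 528 = (0 + 0 + 0) + 528 = 0 + 528 = 528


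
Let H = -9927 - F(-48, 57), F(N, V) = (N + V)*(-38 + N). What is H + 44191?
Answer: 35038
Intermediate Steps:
F(N, V) = (-38 + N)*(N + V)
H = -9153 (H = -9927 - ((-48)² - 38*(-48) - 38*57 - 48*57) = -9927 - (2304 + 1824 - 2166 - 2736) = -9927 - 1*(-774) = -9927 + 774 = -9153)
H + 44191 = -9153 + 44191 = 35038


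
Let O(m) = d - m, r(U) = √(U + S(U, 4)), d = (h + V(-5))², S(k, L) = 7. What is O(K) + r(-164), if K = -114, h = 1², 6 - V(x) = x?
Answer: 258 + I*√157 ≈ 258.0 + 12.53*I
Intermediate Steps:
V(x) = 6 - x
h = 1
d = 144 (d = (1 + (6 - 1*(-5)))² = (1 + (6 + 5))² = (1 + 11)² = 12² = 144)
r(U) = √(7 + U) (r(U) = √(U + 7) = √(7 + U))
O(m) = 144 - m
O(K) + r(-164) = (144 - 1*(-114)) + √(7 - 164) = (144 + 114) + √(-157) = 258 + I*√157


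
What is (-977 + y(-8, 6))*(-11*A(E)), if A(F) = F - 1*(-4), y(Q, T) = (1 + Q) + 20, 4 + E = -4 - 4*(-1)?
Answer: 0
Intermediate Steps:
E = -4 (E = -4 + (-4 - 4*(-1)) = -4 + (-4 + 4) = -4 + 0 = -4)
y(Q, T) = 21 + Q
A(F) = 4 + F (A(F) = F + 4 = 4 + F)
(-977 + y(-8, 6))*(-11*A(E)) = (-977 + (21 - 8))*(-11*(4 - 4)) = (-977 + 13)*(-11*0) = -964*0 = 0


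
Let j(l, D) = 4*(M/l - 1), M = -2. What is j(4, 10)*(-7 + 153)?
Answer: -876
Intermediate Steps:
j(l, D) = -4 - 8/l (j(l, D) = 4*(-2/l - 1) = 4*(-1 - 2/l) = -4 - 8/l)
j(4, 10)*(-7 + 153) = (-4 - 8/4)*(-7 + 153) = (-4 - 8*1/4)*146 = (-4 - 2)*146 = -6*146 = -876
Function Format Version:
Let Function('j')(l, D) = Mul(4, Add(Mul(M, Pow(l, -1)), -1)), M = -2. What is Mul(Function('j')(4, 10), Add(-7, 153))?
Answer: -876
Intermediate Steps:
Function('j')(l, D) = Add(-4, Mul(-8, Pow(l, -1))) (Function('j')(l, D) = Mul(4, Add(Mul(-2, Pow(l, -1)), -1)) = Mul(4, Add(-1, Mul(-2, Pow(l, -1)))) = Add(-4, Mul(-8, Pow(l, -1))))
Mul(Function('j')(4, 10), Add(-7, 153)) = Mul(Add(-4, Mul(-8, Pow(4, -1))), Add(-7, 153)) = Mul(Add(-4, Mul(-8, Rational(1, 4))), 146) = Mul(Add(-4, -2), 146) = Mul(-6, 146) = -876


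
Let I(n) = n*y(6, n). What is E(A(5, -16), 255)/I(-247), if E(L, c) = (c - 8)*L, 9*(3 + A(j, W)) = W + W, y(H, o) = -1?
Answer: -59/9 ≈ -6.5556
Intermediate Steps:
A(j, W) = -3 + 2*W/9 (A(j, W) = -3 + (W + W)/9 = -3 + (2*W)/9 = -3 + 2*W/9)
I(n) = -n (I(n) = n*(-1) = -n)
E(L, c) = L*(-8 + c) (E(L, c) = (-8 + c)*L = L*(-8 + c))
E(A(5, -16), 255)/I(-247) = ((-3 + (2/9)*(-16))*(-8 + 255))/((-1*(-247))) = ((-3 - 32/9)*247)/247 = -59/9*247*(1/247) = -14573/9*1/247 = -59/9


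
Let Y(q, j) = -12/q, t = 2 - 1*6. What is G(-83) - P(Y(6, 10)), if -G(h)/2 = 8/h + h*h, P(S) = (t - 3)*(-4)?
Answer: -1145882/83 ≈ -13806.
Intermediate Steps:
t = -4 (t = 2 - 6 = -4)
P(S) = 28 (P(S) = (-4 - 3)*(-4) = -7*(-4) = 28)
G(h) = -16/h - 2*h**2 (G(h) = -2*(8/h + h*h) = -2*(8/h + h**2) = -2*(h**2 + 8/h) = -16/h - 2*h**2)
G(-83) - P(Y(6, 10)) = 2*(-8 - 1*(-83)**3)/(-83) - 1*28 = 2*(-1/83)*(-8 - 1*(-571787)) - 28 = 2*(-1/83)*(-8 + 571787) - 28 = 2*(-1/83)*571779 - 28 = -1143558/83 - 28 = -1145882/83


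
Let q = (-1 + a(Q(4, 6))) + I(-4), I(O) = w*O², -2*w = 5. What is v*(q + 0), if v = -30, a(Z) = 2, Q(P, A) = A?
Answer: 1170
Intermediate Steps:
w = -5/2 (w = -½*5 = -5/2 ≈ -2.5000)
I(O) = -5*O²/2
q = -39 (q = (-1 + 2) - 5/2*(-4)² = 1 - 5/2*16 = 1 - 40 = -39)
v*(q + 0) = -30*(-39 + 0) = -30*(-39) = 1170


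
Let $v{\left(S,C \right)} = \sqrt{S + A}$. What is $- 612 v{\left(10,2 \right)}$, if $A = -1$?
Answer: $-1836$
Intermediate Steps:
$v{\left(S,C \right)} = \sqrt{-1 + S}$ ($v{\left(S,C \right)} = \sqrt{S - 1} = \sqrt{-1 + S}$)
$- 612 v{\left(10,2 \right)} = - 612 \sqrt{-1 + 10} = - 612 \sqrt{9} = \left(-612\right) 3 = -1836$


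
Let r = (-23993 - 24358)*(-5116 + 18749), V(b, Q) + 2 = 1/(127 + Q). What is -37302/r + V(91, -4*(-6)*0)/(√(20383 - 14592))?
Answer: 12434/219723061 - 253*√5791/735457 ≈ -0.026122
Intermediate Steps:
V(b, Q) = -2 + 1/(127 + Q)
r = -659169183 (r = -48351*13633 = -659169183)
-37302/r + V(91, -4*(-6)*0)/(√(20383 - 14592)) = -37302/(-659169183) + ((-253 - 2*(-4*(-6))*0)/(127 - 4*(-6)*0))/(√(20383 - 14592)) = -37302*(-1/659169183) + ((-253 - 48*0)/(127 + 24*0))/(√5791) = 12434/219723061 + ((-253 - 2*0)/(127 + 0))*(√5791/5791) = 12434/219723061 + ((-253 + 0)/127)*(√5791/5791) = 12434/219723061 + ((1/127)*(-253))*(√5791/5791) = 12434/219723061 - 253*√5791/735457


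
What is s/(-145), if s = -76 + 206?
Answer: -26/29 ≈ -0.89655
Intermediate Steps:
s = 130
s/(-145) = 130/(-145) = 130*(-1/145) = -26/29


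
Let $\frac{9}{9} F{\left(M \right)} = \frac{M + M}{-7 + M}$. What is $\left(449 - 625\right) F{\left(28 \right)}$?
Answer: $- \frac{1408}{3} \approx -469.33$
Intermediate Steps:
$F{\left(M \right)} = \frac{2 M}{-7 + M}$ ($F{\left(M \right)} = \frac{M + M}{-7 + M} = \frac{2 M}{-7 + M}$)
$\left(449 - 625\right) F{\left(28 \right)} = \left(449 - 625\right) 2 \cdot 28 \frac{1}{-7 + 28} = - 176 \cdot 2 \cdot 28 \cdot \frac{1}{21} = \left(-176\right) \frac{8}{3} = - \frac{1408}{3}$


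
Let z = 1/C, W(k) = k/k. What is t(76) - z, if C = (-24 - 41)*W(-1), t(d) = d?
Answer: 4941/65 ≈ 76.015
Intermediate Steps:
W(k) = 1
C = -65 (C = (-24 - 41)*1 = -65*1 = -65)
z = -1/65 (z = 1/(-65) = -1/65 ≈ -0.015385)
t(76) - z = 76 - 1*(-1/65) = 76 + 1/65 = 4941/65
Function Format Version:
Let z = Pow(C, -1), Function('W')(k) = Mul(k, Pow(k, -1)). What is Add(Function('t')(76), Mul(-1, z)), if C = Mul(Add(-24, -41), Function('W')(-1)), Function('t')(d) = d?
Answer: Rational(4941, 65) ≈ 76.015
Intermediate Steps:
Function('W')(k) = 1
C = -65 (C = Mul(Add(-24, -41), 1) = Mul(-65, 1) = -65)
z = Rational(-1, 65) (z = Pow(-65, -1) = Rational(-1, 65) ≈ -0.015385)
Add(Function('t')(76), Mul(-1, z)) = Add(76, Mul(-1, Rational(-1, 65))) = Add(76, Rational(1, 65)) = Rational(4941, 65)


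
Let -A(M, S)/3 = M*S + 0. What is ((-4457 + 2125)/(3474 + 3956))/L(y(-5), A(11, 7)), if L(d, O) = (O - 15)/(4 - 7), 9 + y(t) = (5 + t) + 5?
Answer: -583/152315 ≈ -0.0038276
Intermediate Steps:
y(t) = 1 + t (y(t) = -9 + ((5 + t) + 5) = -9 + (10 + t) = 1 + t)
A(M, S) = -3*M*S (A(M, S) = -3*(M*S + 0) = -3*M*S)
L(d, O) = 5 - O/3 (L(d, O) = (-15 + O)/(-3) = (-15 + O)*(-⅓) = 5 - O/3)
((-4457 + 2125)/(3474 + 3956))/L(y(-5), A(11, 7)) = ((-4457 + 2125)/(3474 + 3956))/(5 - (-1)*11*7) = (-2332/7430)/(5 - ⅓*(-231)) = (-2332*1/7430)/(5 + 77) = -1166/3715/82 = -1166/3715*1/82 = -583/152315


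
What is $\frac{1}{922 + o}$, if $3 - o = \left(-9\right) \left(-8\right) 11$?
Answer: $\frac{1}{133} \approx 0.0075188$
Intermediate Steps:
$o = -789$ ($o = 3 - \left(-9\right) \left(-8\right) 11 = 3 - 72 \cdot 11 = 3 - 792 = -789$)
$\frac{1}{922 + o} = \frac{1}{922 - 789} = \frac{1}{133}$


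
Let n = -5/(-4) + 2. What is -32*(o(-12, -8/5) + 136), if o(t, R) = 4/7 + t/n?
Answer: -386944/91 ≈ -4252.1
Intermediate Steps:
n = 13/4 (n = -5*(-1/4) + 2 = 5/4 + 2 = 13/4 ≈ 3.2500)
o(t, R) = 4/7 + 4*t/13 (o(t, R) = 4/7 + t/(13/4) = 4*(1/7) + t*(4/13) = 4/7 + 4*t/13)
-32*(o(-12, -8/5) + 136) = -32*((4/7 + (4/13)*(-12)) + 136) = -32*((4/7 - 48/13) + 136) = -32*(-284/91 + 136) = -32*12092/91 = -386944/91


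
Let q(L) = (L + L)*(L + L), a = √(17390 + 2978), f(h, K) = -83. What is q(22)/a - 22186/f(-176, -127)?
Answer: 22186/83 + 484*√1273/1273 ≈ 280.87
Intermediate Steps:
a = 4*√1273 (a = √20368 = 4*√1273 ≈ 142.72)
q(L) = 4*L² (q(L) = (2*L)*(2*L) = 4*L²)
q(22)/a - 22186/f(-176, -127) = (4*22²)/((4*√1273)) - 22186/(-83) = (4*484)*(√1273/5092) - 22186*(-1/83) = 1936*(√1273/5092) + 22186/83 = 484*√1273/1273 + 22186/83 = 22186/83 + 484*√1273/1273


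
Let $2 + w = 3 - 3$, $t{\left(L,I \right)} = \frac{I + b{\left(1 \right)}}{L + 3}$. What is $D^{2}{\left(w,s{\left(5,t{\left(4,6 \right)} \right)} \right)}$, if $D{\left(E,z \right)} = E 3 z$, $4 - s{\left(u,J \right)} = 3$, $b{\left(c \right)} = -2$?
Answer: $36$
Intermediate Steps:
$t{\left(L,I \right)} = \frac{-2 + I}{3 + L}$ ($t{\left(L,I \right)} = \frac{I - 2}{L + 3} = \frac{-2 + I}{3 + L}$)
$w = -2$ ($w = -2 + \left(3 - 3\right) = -2 + 0 = -2$)
$s{\left(u,J \right)} = 1$ ($s{\left(u,J \right)} = 4 - 3 = 1$)
$D{\left(E,z \right)} = 3 E z$
$D^{2}{\left(w,s{\left(5,t{\left(4,6 \right)} \right)} \right)} = \left(3 \left(-2\right) 1\right)^{2} = \left(-6\right)^{2} = 36$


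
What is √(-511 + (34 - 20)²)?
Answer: 3*I*√35 ≈ 17.748*I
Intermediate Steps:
√(-511 + (34 - 20)²) = √(-511 + 14²) = √(-511 + 196) = √(-315) = 3*I*√35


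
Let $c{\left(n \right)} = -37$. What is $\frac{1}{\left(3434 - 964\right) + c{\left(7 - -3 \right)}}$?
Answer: $\frac{1}{2433} \approx 0.00041102$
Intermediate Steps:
$\frac{1}{\left(3434 - 964\right) + c{\left(7 - -3 \right)}} = \frac{1}{\left(3434 - 964\right) - 37} = \frac{1}{2470 - 37} = \frac{1}{2433}$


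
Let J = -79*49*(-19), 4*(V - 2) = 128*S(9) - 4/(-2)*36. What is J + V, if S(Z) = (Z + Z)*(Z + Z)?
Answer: 83937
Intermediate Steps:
S(Z) = 4*Z² (S(Z) = (2*Z)*(2*Z) = 4*Z²)
V = 10388 (V = 2 + (128*(4*9²) - 4/(-2)*36)/4 = 2 + (128*(4*81) - 4*(-½)*36)/4 = 2 + (128*324 + 2*36)/4 = 2 + (41472 + 72)/4 = 2 + (¼)*41544 = 2 + 10386 = 10388)
J = 73549 (J = -3871*(-19) = 73549)
J + V = 73549 + 10388 = 83937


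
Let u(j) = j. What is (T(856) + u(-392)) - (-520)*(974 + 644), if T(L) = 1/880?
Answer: 740051841/880 ≈ 8.4097e+5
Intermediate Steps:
T(L) = 1/880
(T(856) + u(-392)) - (-520)*(974 + 644) = (1/880 - 392) - (-520)*(974 + 644) = -344959/880 - (-520)*1618 = -344959/880 - 1*(-841360) = -344959/880 + 841360 = 740051841/880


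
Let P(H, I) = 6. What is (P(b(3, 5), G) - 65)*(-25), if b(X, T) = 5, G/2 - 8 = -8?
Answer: 1475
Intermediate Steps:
G = 0 (G = 16 + 2*(-8) = 16 - 16 = 0)
(P(b(3, 5), G) - 65)*(-25) = (6 - 65)*(-25) = -59*(-25) = 1475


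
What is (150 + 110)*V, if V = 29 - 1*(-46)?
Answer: 19500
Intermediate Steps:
V = 75 (V = 29 + 46 = 75)
(150 + 110)*V = (150 + 110)*75 = 260*75 = 19500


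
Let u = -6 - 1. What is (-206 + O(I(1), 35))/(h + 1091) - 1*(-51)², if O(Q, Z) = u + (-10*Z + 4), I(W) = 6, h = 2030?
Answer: -8118280/3121 ≈ -2601.2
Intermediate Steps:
u = -7
O(Q, Z) = -3 - 10*Z (O(Q, Z) = -7 + (-10*Z + 4) = -7 + (4 - 10*Z) = -3 - 10*Z)
(-206 + O(I(1), 35))/(h + 1091) - 1*(-51)² = (-206 + (-3 - 10*35))/(2030 + 1091) - 1*(-51)² = (-206 + (-3 - 350))/3121 - 1*2601 = (-206 - 353)*(1/3121) - 2601 = -559*1/3121 - 2601 = -559/3121 - 2601 = -8118280/3121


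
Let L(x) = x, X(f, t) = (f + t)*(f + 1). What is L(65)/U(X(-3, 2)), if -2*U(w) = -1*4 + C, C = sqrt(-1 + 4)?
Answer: 40 + 10*sqrt(3) ≈ 57.320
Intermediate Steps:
C = sqrt(3) ≈ 1.7320
X(f, t) = (1 + f)*(f + t) (X(f, t) = (f + t)*(1 + f) = (1 + f)*(f + t))
U(w) = 2 - sqrt(3)/2 (U(w) = -(-1*4 + sqrt(3))/2 = -(-4 + sqrt(3))/2 = 2 - sqrt(3)/2)
L(65)/U(X(-3, 2)) = 65/(2 - sqrt(3)/2)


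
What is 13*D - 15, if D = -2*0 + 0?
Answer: -15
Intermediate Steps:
D = 0 (D = 0 + 0 = 0)
13*D - 15 = 13*0 - 15 = 0 - 15 = -15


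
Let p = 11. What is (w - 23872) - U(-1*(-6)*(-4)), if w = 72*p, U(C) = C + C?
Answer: -23032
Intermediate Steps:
U(C) = 2*C
w = 792 (w = 72*11 = 792)
(w - 23872) - U(-1*(-6)*(-4)) = (792 - 23872) - 2*-1*(-6)*(-4) = -23080 - 2*6*(-4) = -23080 - 2*(-24) = -23080 - 1*(-48) = -23080 + 48 = -23032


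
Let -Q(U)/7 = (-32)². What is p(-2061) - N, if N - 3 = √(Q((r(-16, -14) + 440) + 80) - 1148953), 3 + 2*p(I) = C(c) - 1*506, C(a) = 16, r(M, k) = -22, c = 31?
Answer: -499/2 - I*√1156121 ≈ -249.5 - 1075.2*I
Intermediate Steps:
Q(U) = -7168 (Q(U) = -7*(-32)² = -7*1024 = -7168)
p(I) = -493/2 (p(I) = -3/2 + (16 - 1*506)/2 = -3/2 + (16 - 506)/2 = -3/2 + (½)*(-490) = -3/2 - 245 = -493/2)
N = 3 + I*√1156121 (N = 3 + √(-7168 - 1148953) = 3 + √(-1156121) = 3 + I*√1156121 ≈ 3.0 + 1075.2*I)
p(-2061) - N = -493/2 - (3 + I*√1156121) = -493/2 + (-3 - I*√1156121) = -499/2 - I*√1156121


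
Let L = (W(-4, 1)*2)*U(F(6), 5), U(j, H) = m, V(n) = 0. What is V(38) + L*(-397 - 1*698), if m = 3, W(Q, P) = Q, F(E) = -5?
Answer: 26280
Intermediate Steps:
U(j, H) = 3
L = -24 (L = -4*2*3 = -8*3 = -24)
V(38) + L*(-397 - 1*698) = 0 - 24*(-397 - 1*698) = 0 - 24*(-397 - 698) = 0 - 24*(-1095) = 0 + 26280 = 26280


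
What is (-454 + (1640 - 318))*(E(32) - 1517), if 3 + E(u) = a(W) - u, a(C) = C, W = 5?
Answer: -1342796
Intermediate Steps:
E(u) = 2 - u (E(u) = -3 + (5 - u) = 2 - u)
(-454 + (1640 - 318))*(E(32) - 1517) = (-454 + (1640 - 318))*((2 - 1*32) - 1517) = (-454 + 1322)*((2 - 32) - 1517) = 868*(-30 - 1517) = 868*(-1547) = -1342796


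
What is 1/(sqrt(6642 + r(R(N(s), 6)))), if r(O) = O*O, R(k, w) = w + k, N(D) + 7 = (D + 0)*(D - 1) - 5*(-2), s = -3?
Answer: sqrt(787)/2361 ≈ 0.011882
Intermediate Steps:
N(D) = 3 + D*(-1 + D) (N(D) = -7 + ((D + 0)*(D - 1) - 5*(-2)) = -7 + (D*(-1 + D) + 10) = -7 + (10 + D*(-1 + D)) = 3 + D*(-1 + D))
R(k, w) = k + w
r(O) = O**2
1/(sqrt(6642 + r(R(N(s), 6)))) = 1/(sqrt(6642 + ((3 + (-3)**2 - 1*(-3)) + 6)**2)) = 1/(sqrt(6642 + ((3 + 9 + 3) + 6)**2)) = 1/(sqrt(6642 + (15 + 6)**2)) = 1/(sqrt(6642 + 21**2)) = 1/(sqrt(6642 + 441)) = 1/(sqrt(7083)) = 1/(3*sqrt(787)) = sqrt(787)/2361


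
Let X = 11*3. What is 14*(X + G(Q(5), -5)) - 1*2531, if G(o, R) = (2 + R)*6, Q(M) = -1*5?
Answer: -2321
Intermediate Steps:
Q(M) = -5
X = 33
G(o, R) = 12 + 6*R
14*(X + G(Q(5), -5)) - 1*2531 = 14*(33 + (12 + 6*(-5))) - 1*2531 = 14*(33 + (12 - 30)) - 2531 = 14*(33 - 18) - 2531 = 14*15 - 2531 = 210 - 2531 = -2321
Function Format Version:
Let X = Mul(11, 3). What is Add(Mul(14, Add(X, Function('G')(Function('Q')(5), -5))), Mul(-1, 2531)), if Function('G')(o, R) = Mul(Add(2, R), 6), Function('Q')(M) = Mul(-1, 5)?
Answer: -2321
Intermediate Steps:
Function('Q')(M) = -5
X = 33
Function('G')(o, R) = Add(12, Mul(6, R))
Add(Mul(14, Add(X, Function('G')(Function('Q')(5), -5))), Mul(-1, 2531)) = Add(Mul(14, Add(33, Add(12, Mul(6, -5)))), Mul(-1, 2531)) = Add(Mul(14, Add(33, Add(12, -30))), -2531) = Add(Mul(14, Add(33, -18)), -2531) = Add(Mul(14, 15), -2531) = Add(210, -2531) = -2321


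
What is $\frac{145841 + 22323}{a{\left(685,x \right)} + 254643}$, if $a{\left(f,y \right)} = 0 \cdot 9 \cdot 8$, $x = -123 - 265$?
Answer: $\frac{9892}{14979} \approx 0.66039$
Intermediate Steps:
$x = -388$ ($x = -123 - 265 = -388$)
$a{\left(f,y \right)} = 0$ ($a{\left(f,y \right)} = 0 \cdot 8 = 0$)
$\frac{145841 + 22323}{a{\left(685,x \right)} + 254643} = \frac{145841 + 22323}{0 + 254643} = \frac{168164}{254643} = 168164 \cdot \frac{1}{254643} = \frac{9892}{14979}$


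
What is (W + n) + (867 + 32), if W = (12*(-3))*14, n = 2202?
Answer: 2597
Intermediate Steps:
W = -504 (W = -36*14 = -504)
(W + n) + (867 + 32) = (-504 + 2202) + (867 + 32) = 1698 + 899 = 2597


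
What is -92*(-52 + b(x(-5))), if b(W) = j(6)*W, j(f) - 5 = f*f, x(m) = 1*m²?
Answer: -89516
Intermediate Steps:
x(m) = m²
j(f) = 5 + f² (j(f) = 5 + f*f = 5 + f²)
b(W) = 41*W (b(W) = (5 + 6²)*W = (5 + 36)*W = 41*W)
-92*(-52 + b(x(-5))) = -92*(-52 + 41*(-5)²) = -92*(-52 + 41*25) = -92*(-52 + 1025) = -92*973 = -89516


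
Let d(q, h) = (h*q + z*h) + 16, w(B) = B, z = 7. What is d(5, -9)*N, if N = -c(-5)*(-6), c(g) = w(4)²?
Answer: -8832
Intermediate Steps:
c(g) = 16 (c(g) = 4² = 16)
N = 96 (N = -1*16*(-6) = -16*(-6) = 96)
d(q, h) = 16 + 7*h + h*q (d(q, h) = (h*q + 7*h) + 16 = (7*h + h*q) + 16 = 16 + 7*h + h*q)
d(5, -9)*N = (16 + 7*(-9) - 9*5)*96 = (16 - 63 - 45)*96 = -92*96 = -8832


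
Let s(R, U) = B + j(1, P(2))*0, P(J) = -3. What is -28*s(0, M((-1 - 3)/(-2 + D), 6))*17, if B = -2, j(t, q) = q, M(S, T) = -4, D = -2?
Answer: 952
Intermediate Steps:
s(R, U) = -2 (s(R, U) = -2 - 3*0 = -2 + 0 = -2)
-28*s(0, M((-1 - 3)/(-2 + D), 6))*17 = -28*(-2)*17 = 56*17 = 952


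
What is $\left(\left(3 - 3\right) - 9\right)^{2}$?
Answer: $81$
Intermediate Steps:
$\left(\left(3 - 3\right) - 9\right)^{2} = \left(0 - 9\right)^{2} = \left(-9\right)^{2} = 81$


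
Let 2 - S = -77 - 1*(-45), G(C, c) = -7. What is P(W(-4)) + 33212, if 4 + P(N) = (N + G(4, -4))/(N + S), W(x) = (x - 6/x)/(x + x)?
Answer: 18231085/549 ≈ 33208.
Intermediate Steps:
S = 34 (S = 2 - (-77 - 1*(-45)) = 2 - (-77 + 45) = 2 - 1*(-32) = 2 + 32 = 34)
W(x) = (x - 6/x)/(2*x) (W(x) = (x - 6/x)/((2*x)) = (x - 6/x)*(1/(2*x)) = (x - 6/x)/(2*x))
P(N) = -4 + (-7 + N)/(34 + N) (P(N) = -4 + (N - 7)/(N + 34) = -4 + (-7 + N)/(34 + N))
P(W(-4)) + 33212 = (-143 - 3*(½ - 3/(-4)²))/(34 + (½ - 3/(-4)²)) + 33212 = (-143 - 3*(½ - 3*1/16))/(34 + (½ - 3*1/16)) + 33212 = (-143 - 3*(½ - 3/16))/(34 + (½ - 3/16)) + 33212 = (-143 - 3*5/16)/(34 + 5/16) + 33212 = (-143 - 15/16)/(549/16) + 33212 = (16/549)*(-2303/16) + 33212 = -2303/549 + 33212 = 18231085/549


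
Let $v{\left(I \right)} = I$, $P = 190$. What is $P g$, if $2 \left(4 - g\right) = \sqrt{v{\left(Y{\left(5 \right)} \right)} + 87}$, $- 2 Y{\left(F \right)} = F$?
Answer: $760 - \frac{1235 \sqrt{2}}{2} \approx -113.28$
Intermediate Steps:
$Y{\left(F \right)} = - \frac{F}{2}$
$g = 4 - \frac{13 \sqrt{2}}{4}$ ($g = 4 - \frac{\sqrt{\left(- \frac{1}{2}\right) 5 + 87}}{2} = 4 - \frac{\sqrt{- \frac{5}{2} + 87}}{2} = 4 - \frac{\sqrt{\frac{169}{2}}}{2} = 4 - \frac{\frac{13}{2} \sqrt{2}}{2} = 4 - \frac{13 \sqrt{2}}{4} \approx -0.59619$)
$P g = 190 \left(4 - \frac{13 \sqrt{2}}{4}\right) = 760 - \frac{1235 \sqrt{2}}{2}$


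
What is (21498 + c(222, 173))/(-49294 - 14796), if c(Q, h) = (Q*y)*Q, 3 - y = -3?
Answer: -5469/1105 ≈ -4.9493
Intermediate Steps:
y = 6 (y = 3 - 1*(-3) = 3 + 3 = 6)
c(Q, h) = 6*Q**2 (c(Q, h) = (Q*6)*Q = (6*Q)*Q = 6*Q**2)
(21498 + c(222, 173))/(-49294 - 14796) = (21498 + 6*222**2)/(-49294 - 14796) = (21498 + 6*49284)/(-64090) = (21498 + 295704)*(-1/64090) = 317202*(-1/64090) = -5469/1105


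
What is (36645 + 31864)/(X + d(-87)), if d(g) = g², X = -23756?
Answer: -68509/16187 ≈ -4.2323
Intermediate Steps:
(36645 + 31864)/(X + d(-87)) = (36645 + 31864)/(-23756 + (-87)²) = 68509/(-23756 + 7569) = 68509/(-16187) = 68509*(-1/16187) = -68509/16187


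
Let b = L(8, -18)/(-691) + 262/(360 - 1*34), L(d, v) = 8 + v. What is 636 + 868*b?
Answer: 151621656/112633 ≈ 1346.2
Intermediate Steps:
b = 92151/112633 (b = (8 - 18)/(-691) + 262/(360 - 1*34) = -10*(-1/691) + 262/(360 - 34) = 10/691 + 262/326 = 10/691 + 262*(1/326) = 10/691 + 131/163 = 92151/112633 ≈ 0.81815)
636 + 868*b = 636 + 868*(92151/112633) = 636 + 79987068/112633 = 151621656/112633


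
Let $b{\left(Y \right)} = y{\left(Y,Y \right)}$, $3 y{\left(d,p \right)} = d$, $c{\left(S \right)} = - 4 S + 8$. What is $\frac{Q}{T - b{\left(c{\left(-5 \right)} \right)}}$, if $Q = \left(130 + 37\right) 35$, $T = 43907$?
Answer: $\frac{17535}{131693} \approx 0.13315$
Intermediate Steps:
$c{\left(S \right)} = 8 - 4 S$
$y{\left(d,p \right)} = \frac{d}{3}$
$b{\left(Y \right)} = \frac{Y}{3}$
$Q = 5845$ ($Q = 167 \cdot 35 = 5845$)
$\frac{Q}{T - b{\left(c{\left(-5 \right)} \right)}} = \frac{5845}{43907 - \frac{8 - -20}{3}} = \frac{5845}{43907 - \frac{8 + 20}{3}} = \frac{5845}{43907 - \frac{1}{3} \cdot 28} = \frac{5845}{43907 - \frac{28}{3}} = \frac{5845}{\frac{131693}{3}} = 5845 \cdot \frac{3}{131693} = \frac{17535}{131693}$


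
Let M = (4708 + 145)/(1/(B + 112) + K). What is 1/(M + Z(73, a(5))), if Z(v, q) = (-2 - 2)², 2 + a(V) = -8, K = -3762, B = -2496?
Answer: 8968609/131928192 ≈ 0.067981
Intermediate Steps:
a(V) = -10 (a(V) = -2 - 8 = -10)
Z(v, q) = 16 (Z(v, q) = (-4)² = 16)
M = -11569552/8968609 (M = (4708 + 145)/(1/(-2496 + 112) - 3762) = 4853/(1/(-2384) - 3762) = 4853/(-1/2384 - 3762) = 4853/(-8968609/2384) = 4853*(-2384/8968609) = -11569552/8968609 ≈ -1.2900)
1/(M + Z(73, a(5))) = 1/(-11569552/8968609 + 16) = 1/(131928192/8968609) = 8968609/131928192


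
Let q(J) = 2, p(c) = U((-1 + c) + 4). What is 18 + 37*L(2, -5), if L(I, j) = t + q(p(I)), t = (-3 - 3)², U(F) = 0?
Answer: 1424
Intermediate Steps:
p(c) = 0
t = 36 (t = (-6)² = 36)
L(I, j) = 38 (L(I, j) = 36 + 2 = 38)
18 + 37*L(2, -5) = 18 + 37*38 = 18 + 1406 = 1424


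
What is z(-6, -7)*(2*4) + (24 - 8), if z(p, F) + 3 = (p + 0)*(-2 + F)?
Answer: 424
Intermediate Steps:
z(p, F) = -3 + p*(-2 + F) (z(p, F) = -3 + (p + 0)*(-2 + F) = -3 + p*(-2 + F))
z(-6, -7)*(2*4) + (24 - 8) = (-3 - 2*(-6) - 7*(-6))*(2*4) + (24 - 8) = (-3 + 12 + 42)*8 + 16 = 51*8 + 16 = 408 + 16 = 424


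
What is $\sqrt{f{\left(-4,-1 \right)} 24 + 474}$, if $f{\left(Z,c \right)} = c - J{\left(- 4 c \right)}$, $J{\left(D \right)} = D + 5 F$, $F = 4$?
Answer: $3 i \sqrt{14} \approx 11.225 i$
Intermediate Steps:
$J{\left(D \right)} = 20 + D$ ($J{\left(D \right)} = D + 5 \cdot 4 = D + 20 = 20 + D$)
$f{\left(Z,c \right)} = -20 + 5 c$ ($f{\left(Z,c \right)} = c - \left(20 - 4 c\right) = c + \left(-20 + 4 c\right) = -20 + 5 c$)
$\sqrt{f{\left(-4,-1 \right)} 24 + 474} = \sqrt{\left(-20 + 5 \left(-1\right)\right) 24 + 474} = \sqrt{\left(-20 - 5\right) 24 + 474} = \sqrt{\left(-25\right) 24 + 474} = \sqrt{-600 + 474} = \sqrt{-126} = 3 i \sqrt{14}$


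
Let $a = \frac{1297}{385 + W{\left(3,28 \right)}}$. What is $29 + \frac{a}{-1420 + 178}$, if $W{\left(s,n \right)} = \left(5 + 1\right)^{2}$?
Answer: $\frac{15162281}{522882} \approx 28.998$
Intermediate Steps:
$W{\left(s,n \right)} = 36$ ($W{\left(s,n \right)} = 6^{2} = 36$)
$a = \frac{1297}{421}$ ($a = \frac{1297}{385 + 36} = \frac{1297}{421} \approx 3.0808$)
$29 + \frac{a}{-1420 + 178} = 29 + \frac{1}{-1420 + 178} \cdot \frac{1297}{421} = 29 + \frac{1}{-1242} \cdot \frac{1297}{421} = 29 - \frac{1297}{522882} = \frac{15162281}{522882}$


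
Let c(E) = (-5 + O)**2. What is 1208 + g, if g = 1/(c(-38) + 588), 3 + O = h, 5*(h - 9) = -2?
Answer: 17768497/14709 ≈ 1208.0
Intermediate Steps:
h = 43/5 (h = 9 + (1/5)*(-2) = 9 - 2/5 = 43/5 ≈ 8.6000)
O = 28/5 (O = -3 + 43/5 = 28/5 ≈ 5.6000)
c(E) = 9/25 (c(E) = (-5 + 28/5)**2 = (3/5)**2 = 9/25)
g = 25/14709 (g = 1/(9/25 + 588) = 1/(14709/25) = 25/14709 ≈ 0.0016996)
1208 + g = 1208 + 25/14709 = 17768497/14709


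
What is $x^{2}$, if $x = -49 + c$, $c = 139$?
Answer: $8100$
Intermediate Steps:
$x = 90$ ($x = -49 + 139 = 90$)
$x^{2} = 90^{2} = 8100$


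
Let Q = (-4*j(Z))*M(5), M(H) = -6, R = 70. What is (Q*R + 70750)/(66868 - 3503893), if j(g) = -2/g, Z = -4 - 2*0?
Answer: -14318/687405 ≈ -0.020829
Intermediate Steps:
Z = -4 (Z = -4 + 0 = -4)
Q = 12 (Q = -(-8)/(-4)*(-6) = -(-8)*(-1)/4*(-6) = -4*½*(-6) = -2*(-6) = 12)
(Q*R + 70750)/(66868 - 3503893) = (12*70 + 70750)/(66868 - 3503893) = (840 + 70750)/(-3437025) = 71590*(-1/3437025) = -14318/687405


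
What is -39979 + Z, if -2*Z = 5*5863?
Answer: -109273/2 ≈ -54637.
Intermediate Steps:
Z = -29315/2 (Z = -5*5863/2 = -1/2*29315 = -29315/2 ≈ -14658.)
-39979 + Z = -39979 - 29315/2 = -109273/2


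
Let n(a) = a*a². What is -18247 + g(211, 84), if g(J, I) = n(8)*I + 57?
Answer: 24818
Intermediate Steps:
n(a) = a³
g(J, I) = 57 + 512*I (g(J, I) = 8³*I + 57 = 512*I + 57 = 57 + 512*I)
-18247 + g(211, 84) = -18247 + (57 + 512*84) = -18247 + (57 + 43008) = -18247 + 43065 = 24818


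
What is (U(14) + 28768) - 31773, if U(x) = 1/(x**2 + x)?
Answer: -631049/210 ≈ -3005.0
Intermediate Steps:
U(x) = 1/(x + x**2)
(U(14) + 28768) - 31773 = (1/(14*(1 + 14)) + 28768) - 31773 = ((1/14)/15 + 28768) - 31773 = ((1/14)*(1/15) + 28768) - 31773 = (1/210 + 28768) - 31773 = 6041281/210 - 31773 = -631049/210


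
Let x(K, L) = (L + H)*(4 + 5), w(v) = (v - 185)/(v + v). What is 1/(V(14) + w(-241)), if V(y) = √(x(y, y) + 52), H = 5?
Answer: -51333/12906694 + 58081*√223/12906694 ≈ 0.063223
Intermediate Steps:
w(v) = (-185 + v)/(2*v) (w(v) = (-185 + v)/((2*v)) = (-185 + v)*(1/(2*v)) = (-185 + v)/(2*v))
x(K, L) = 45 + 9*L (x(K, L) = (L + 5)*(4 + 5) = (5 + L)*9 = 45 + 9*L)
V(y) = √(97 + 9*y) (V(y) = √((45 + 9*y) + 52) = √(97 + 9*y))
1/(V(14) + w(-241)) = 1/(√(97 + 9*14) + (½)*(-185 - 241)/(-241)) = 1/(√(97 + 126) + (½)*(-1/241)*(-426)) = 1/(√223 + 213/241) = 1/(213/241 + √223)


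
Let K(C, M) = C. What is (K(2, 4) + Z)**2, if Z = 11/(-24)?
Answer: 1369/576 ≈ 2.3767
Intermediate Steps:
Z = -11/24 (Z = 11*(-1/24) = -11/24 ≈ -0.45833)
(K(2, 4) + Z)**2 = (2 - 11/24)**2 = (37/24)**2 = 1369/576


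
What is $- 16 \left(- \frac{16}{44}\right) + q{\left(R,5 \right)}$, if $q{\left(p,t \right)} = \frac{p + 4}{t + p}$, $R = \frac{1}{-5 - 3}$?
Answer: $\frac{2837}{429} \approx 6.6131$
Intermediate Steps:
$R = - \frac{1}{8}$ ($R = \frac{1}{-8} = - \frac{1}{8} \approx -0.125$)
$q{\left(p,t \right)} = \frac{4 + p}{p + t}$
$- 16 \left(- \frac{16}{44}\right) + q{\left(R,5 \right)} = - 16 \left(- \frac{16}{44}\right) + \frac{4 - \frac{1}{8}}{- \frac{1}{8} + 5} = - 16 \left(\left(-16\right) \frac{1}{44}\right) + \frac{1}{\frac{39}{8}} \cdot \frac{31}{8} = \left(-16\right) \left(- \frac{4}{11}\right) + \frac{8}{39} \cdot \frac{31}{8} = \frac{64}{11} + \frac{31}{39} = \frac{2837}{429}$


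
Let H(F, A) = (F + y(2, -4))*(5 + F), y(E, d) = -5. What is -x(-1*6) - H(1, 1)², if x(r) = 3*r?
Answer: -558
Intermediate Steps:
H(F, A) = (-5 + F)*(5 + F) (H(F, A) = (F - 5)*(5 + F) = (-5 + F)*(5 + F))
-x(-1*6) - H(1, 1)² = -3*(-1*6) - (-25 + 1²)² = -3*(-6) - (-25 + 1)² = -1*(-18) - 1*(-24)² = 18 - 1*576 = 18 - 576 = -558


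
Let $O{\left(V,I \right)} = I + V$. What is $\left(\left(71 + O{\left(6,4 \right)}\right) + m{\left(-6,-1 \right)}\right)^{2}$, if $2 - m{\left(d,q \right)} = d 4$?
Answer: $11449$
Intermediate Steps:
$m{\left(d,q \right)} = 2 - 4 d$ ($m{\left(d,q \right)} = 2 - d 4 = 2 - 4 d$)
$\left(\left(71 + O{\left(6,4 \right)}\right) + m{\left(-6,-1 \right)}\right)^{2} = \left(\left(71 + \left(4 + 6\right)\right) + \left(2 - -24\right)\right)^{2} = \left(\left(71 + 10\right) + \left(2 + 24\right)\right)^{2} = \left(81 + 26\right)^{2} = 107^{2} = 11449$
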